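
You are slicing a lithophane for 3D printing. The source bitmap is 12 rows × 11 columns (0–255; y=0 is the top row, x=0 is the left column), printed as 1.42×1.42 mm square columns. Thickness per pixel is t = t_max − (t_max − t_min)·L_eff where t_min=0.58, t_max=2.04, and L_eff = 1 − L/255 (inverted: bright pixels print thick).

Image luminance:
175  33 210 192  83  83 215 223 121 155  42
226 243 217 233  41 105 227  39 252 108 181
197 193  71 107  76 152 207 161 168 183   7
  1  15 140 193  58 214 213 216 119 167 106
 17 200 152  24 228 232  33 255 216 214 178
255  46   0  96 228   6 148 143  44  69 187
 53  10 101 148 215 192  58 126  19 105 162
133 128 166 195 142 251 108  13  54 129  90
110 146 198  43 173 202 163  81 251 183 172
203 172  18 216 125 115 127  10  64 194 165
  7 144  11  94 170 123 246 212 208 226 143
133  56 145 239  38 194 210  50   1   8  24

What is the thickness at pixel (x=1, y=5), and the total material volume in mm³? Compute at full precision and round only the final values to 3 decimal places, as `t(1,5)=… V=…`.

span = t_max - t_min = 2.04 - 0.58 = 1.460
L(1,5) = 46, L_eff = 1 - 46/255 = 0.819608 (inverted)
t(1,5) = 2.04 - 1.460·0.819608 = 0.843
Σt over all 12·11 pixels = 227189/1275 ≈ 178.1874510
V = pitch²·Σt = 1.42²·227189/1275 = 359.297

t(1,5)=0.843 V=359.297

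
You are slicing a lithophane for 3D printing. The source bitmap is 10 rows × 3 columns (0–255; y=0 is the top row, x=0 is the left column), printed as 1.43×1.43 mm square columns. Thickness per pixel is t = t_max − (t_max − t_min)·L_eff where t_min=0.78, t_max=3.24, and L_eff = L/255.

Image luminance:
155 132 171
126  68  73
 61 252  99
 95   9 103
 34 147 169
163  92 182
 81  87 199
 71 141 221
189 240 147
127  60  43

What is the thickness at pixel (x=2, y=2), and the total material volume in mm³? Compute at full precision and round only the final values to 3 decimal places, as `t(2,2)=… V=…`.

span = t_max - t_min = 3.24 - 0.78 = 2.460
L(2,2) = 99, L_eff = 99/255 = 0.388235
t(2,2) = 3.24 - 2.460·0.388235 = 2.285
Σt over all 10·3 pixels = 259883/4250 ≈ 61.1489412
V = pitch²·Σt = 1.43²·259883/4250 = 125.043

t(2,2)=2.285 V=125.043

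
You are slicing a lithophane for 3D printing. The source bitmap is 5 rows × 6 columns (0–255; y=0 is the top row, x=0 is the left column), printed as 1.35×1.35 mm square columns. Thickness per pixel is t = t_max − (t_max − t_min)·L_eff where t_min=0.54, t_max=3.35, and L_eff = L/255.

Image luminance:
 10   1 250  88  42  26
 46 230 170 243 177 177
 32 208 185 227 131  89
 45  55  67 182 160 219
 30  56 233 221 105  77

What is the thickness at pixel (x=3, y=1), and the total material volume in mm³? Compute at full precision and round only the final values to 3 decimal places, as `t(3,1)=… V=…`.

t(3,1)=0.672 V=107.206

span = t_max - t_min = 3.35 - 0.54 = 2.810
L(3,1) = 243, L_eff = 243/255 = 0.952941
t(3,1) = 3.35 - 2.810·0.952941 = 0.672
Σt over all 5·6 pixels = 375002/6375 ≈ 58.8238431
V = pitch²·Σt = 1.35²·375002/6375 = 107.206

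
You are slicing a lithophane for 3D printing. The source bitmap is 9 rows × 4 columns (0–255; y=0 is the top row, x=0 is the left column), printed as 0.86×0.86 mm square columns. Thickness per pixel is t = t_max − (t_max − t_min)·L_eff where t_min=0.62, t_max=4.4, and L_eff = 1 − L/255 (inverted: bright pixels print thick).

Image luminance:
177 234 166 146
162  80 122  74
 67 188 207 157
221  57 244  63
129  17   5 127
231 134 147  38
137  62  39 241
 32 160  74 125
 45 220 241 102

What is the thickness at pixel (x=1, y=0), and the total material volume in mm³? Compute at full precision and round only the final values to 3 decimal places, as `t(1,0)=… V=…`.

t(1,0)=4.089 V=67.718

span = t_max - t_min = 4.4 - 0.62 = 3.780
L(1,0) = 234, L_eff = 1 - 234/255 = 0.082353 (inverted)
t(1,0) = 4.4 - 3.780·0.082353 = 4.089
Σt over all 9·4 pixels = 389133/4250 ≈ 91.5607059
V = pitch²·Σt = 0.86²·389133/4250 = 67.718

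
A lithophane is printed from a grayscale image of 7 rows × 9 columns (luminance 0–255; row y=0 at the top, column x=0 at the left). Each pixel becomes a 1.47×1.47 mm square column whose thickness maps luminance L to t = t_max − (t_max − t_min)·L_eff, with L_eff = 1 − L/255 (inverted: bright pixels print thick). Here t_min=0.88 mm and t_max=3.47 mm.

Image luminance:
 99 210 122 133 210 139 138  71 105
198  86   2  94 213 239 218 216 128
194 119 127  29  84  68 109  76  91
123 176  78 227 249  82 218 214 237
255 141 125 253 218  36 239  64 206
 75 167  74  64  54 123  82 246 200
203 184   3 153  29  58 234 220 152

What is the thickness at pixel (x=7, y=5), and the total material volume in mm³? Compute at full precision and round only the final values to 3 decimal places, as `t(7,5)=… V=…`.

t(7,5)=3.379 V=316.893

span = t_max - t_min = 3.47 - 0.88 = 2.590
L(7,5) = 246, L_eff = 1 - 246/255 = 0.035294 (inverted)
t(7,5) = 3.47 - 2.590·0.035294 = 3.379
Σt over all 7·9 pixels = 186977/1275 ≈ 146.6486275
V = pitch²·Σt = 1.47²·186977/1275 = 316.893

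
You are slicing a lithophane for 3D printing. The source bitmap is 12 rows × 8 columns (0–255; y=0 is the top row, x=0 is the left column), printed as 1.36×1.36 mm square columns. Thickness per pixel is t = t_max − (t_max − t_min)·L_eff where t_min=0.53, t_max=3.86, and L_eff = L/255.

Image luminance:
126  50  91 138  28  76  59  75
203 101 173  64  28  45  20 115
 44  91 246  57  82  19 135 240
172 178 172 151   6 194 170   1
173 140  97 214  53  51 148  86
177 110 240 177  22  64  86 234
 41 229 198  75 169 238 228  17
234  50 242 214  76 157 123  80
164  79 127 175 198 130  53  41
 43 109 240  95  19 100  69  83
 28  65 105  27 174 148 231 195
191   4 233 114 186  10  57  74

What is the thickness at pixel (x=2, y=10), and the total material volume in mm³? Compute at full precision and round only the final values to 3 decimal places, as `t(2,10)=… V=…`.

t(2,10)=2.489 V=411.003

span = t_max - t_min = 3.86 - 0.53 = 3.330
L(2,10) = 105, L_eff = 105/255 = 0.411765
t(2,10) = 3.86 - 3.330·0.411765 = 2.489
Σt over all 12·8 pixels = 18888/85 ≈ 222.2117647
V = pitch²·Σt = 1.36²·18888/85 = 411.003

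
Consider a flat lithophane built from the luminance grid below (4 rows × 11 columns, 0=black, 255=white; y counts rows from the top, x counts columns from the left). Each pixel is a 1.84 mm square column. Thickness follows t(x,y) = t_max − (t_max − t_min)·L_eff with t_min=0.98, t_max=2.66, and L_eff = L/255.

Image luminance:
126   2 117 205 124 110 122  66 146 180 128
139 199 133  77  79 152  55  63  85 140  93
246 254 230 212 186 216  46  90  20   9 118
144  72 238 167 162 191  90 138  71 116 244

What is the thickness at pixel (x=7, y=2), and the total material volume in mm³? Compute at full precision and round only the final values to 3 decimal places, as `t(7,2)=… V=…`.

t(7,2)=2.067 V=266.859

span = t_max - t_min = 2.66 - 0.98 = 1.680
L(7,2) = 90, L_eff = 90/255 = 0.352941
t(7,2) = 2.66 - 1.680·0.352941 = 2.067
Σt over all 4·11 pixels = 167496/2125 ≈ 78.8216471
V = pitch²·Σt = 1.84²·167496/2125 = 266.859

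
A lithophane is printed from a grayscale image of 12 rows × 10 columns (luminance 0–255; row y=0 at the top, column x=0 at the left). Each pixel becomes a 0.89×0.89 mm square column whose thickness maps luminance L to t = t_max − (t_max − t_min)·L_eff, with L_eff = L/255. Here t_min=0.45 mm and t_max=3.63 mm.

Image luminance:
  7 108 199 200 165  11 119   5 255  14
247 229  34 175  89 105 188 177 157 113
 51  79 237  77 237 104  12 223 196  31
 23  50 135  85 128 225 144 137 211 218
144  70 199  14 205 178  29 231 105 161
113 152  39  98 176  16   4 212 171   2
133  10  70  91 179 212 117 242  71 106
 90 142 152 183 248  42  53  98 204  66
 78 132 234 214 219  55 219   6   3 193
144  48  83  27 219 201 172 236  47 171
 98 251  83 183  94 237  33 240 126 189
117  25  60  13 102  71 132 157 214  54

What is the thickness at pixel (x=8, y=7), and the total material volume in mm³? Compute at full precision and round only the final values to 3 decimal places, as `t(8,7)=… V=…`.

t(8,7)=1.086 V=194.815

span = t_max - t_min = 3.63 - 0.45 = 3.180
L(8,7) = 204, L_eff = 204/255 = 0.800000
t(8,7) = 3.63 - 3.180·0.800000 = 1.086
Σt over all 12·10 pixels = 522638/2125 ≈ 245.9472941
V = pitch²·Σt = 0.89²·522638/2125 = 194.815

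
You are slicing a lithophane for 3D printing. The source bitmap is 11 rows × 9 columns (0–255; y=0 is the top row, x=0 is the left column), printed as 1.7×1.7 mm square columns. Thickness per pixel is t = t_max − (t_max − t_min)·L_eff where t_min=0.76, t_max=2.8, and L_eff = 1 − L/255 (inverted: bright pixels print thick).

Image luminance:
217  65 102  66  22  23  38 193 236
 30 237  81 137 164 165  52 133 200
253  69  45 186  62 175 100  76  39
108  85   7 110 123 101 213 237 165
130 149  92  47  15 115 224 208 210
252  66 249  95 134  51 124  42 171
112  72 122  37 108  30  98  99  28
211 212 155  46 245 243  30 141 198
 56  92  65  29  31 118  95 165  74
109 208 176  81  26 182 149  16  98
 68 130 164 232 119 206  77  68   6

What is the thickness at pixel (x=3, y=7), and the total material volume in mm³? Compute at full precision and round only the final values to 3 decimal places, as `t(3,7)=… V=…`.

t(3,7)=1.128 V=488.318

span = t_max - t_min = 2.8 - 0.76 = 2.040
L(3,7) = 46, L_eff = 1 - 46/255 = 0.819608 (inverted)
t(3,7) = 2.8 - 2.040·0.819608 = 1.128
Σt over all 11·9 pixels = 168.968
V = pitch²·Σt = 1.7²·168.968 = 488.318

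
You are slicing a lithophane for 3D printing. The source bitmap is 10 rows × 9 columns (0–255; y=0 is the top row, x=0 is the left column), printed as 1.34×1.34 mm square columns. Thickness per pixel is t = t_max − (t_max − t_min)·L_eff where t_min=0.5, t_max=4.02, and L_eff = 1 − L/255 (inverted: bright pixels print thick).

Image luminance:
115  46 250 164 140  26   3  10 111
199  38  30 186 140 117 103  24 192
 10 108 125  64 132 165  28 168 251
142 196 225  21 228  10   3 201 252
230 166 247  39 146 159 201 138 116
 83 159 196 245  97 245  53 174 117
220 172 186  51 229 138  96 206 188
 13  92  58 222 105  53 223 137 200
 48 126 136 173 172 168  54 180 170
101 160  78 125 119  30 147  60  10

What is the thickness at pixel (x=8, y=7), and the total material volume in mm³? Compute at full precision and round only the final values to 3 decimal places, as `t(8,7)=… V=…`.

t(8,7)=3.261 V=370.306

span = t_max - t_min = 4.02 - 0.5 = 3.520
L(8,7) = 200, L_eff = 1 - 200/255 = 0.215686 (inverted)
t(8,7) = 4.02 - 3.520·0.215686 = 3.261
Σt over all 10·9 pixels = 262943/1275 ≈ 206.2298039
V = pitch²·Σt = 1.34²·262943/1275 = 370.306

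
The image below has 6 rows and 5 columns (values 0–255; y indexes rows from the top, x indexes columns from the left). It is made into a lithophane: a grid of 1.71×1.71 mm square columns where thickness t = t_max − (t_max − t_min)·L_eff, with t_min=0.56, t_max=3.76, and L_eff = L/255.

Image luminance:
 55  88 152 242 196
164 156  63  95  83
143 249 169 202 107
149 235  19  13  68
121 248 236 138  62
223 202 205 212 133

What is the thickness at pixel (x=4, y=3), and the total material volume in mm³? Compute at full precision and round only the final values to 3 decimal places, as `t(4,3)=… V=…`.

t(4,3)=2.907 V=167.355

span = t_max - t_min = 3.76 - 0.56 = 3.200
L(4,3) = 68, L_eff = 68/255 = 0.266667
t(4,3) = 3.76 - 3.200·0.266667 = 2.907
Σt over all 6·5 pixels = 24324/425 ≈ 57.2329412
V = pitch²·Σt = 1.71²·24324/425 = 167.355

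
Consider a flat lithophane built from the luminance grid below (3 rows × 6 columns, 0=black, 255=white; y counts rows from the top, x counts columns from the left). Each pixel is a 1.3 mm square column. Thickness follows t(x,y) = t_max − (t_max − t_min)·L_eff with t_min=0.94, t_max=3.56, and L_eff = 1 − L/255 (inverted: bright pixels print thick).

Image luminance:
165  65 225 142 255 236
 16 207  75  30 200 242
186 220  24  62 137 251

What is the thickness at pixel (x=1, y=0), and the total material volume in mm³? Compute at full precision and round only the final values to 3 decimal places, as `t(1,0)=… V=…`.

span = t_max - t_min = 3.56 - 0.94 = 2.620
L(1,0) = 65, L_eff = 1 - 65/255 = 0.745098 (inverted)
t(1,0) = 3.56 - 2.620·0.745098 = 1.608
Σt over all 3·6 pixels = 287204/6375 ≈ 45.0516078
V = pitch²·Σt = 1.3²·287204/6375 = 76.137

t(1,0)=1.608 V=76.137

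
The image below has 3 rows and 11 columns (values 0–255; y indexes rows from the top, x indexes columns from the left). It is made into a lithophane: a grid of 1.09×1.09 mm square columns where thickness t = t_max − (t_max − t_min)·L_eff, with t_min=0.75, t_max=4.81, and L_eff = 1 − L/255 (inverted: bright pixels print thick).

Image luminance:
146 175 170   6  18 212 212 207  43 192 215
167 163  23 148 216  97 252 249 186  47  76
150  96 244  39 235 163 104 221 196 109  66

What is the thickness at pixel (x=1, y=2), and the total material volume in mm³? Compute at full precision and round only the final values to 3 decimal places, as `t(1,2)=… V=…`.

span = t_max - t_min = 4.81 - 0.75 = 4.060
L(1,2) = 96, L_eff = 1 - 96/255 = 0.623529 (inverted)
t(1,2) = 4.81 - 4.060·0.623529 = 2.278
Σt over all 3·11 pixels = 2597383/25500 ≈ 101.8581569
V = pitch²·Σt = 1.09²·2597383/25500 = 121.018

t(1,2)=2.278 V=121.018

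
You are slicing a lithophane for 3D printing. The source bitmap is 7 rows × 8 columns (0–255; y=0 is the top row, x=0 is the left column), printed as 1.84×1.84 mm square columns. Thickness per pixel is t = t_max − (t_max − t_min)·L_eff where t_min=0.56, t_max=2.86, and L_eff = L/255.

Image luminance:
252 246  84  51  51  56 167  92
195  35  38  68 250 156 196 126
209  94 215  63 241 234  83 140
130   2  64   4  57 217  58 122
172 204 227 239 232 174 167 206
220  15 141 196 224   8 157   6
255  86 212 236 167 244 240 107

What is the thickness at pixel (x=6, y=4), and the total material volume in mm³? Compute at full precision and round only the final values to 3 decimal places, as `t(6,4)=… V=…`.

t(6,4)=1.354 V=293.943

span = t_max - t_min = 2.86 - 0.56 = 2.300
L(6,4) = 167, L_eff = 167/255 = 0.654902
t(6,4) = 2.86 - 2.300·0.654902 = 1.354
Σt over all 7·8 pixels = 44279/510 ≈ 86.8215686
V = pitch²·Σt = 1.84²·44279/510 = 293.943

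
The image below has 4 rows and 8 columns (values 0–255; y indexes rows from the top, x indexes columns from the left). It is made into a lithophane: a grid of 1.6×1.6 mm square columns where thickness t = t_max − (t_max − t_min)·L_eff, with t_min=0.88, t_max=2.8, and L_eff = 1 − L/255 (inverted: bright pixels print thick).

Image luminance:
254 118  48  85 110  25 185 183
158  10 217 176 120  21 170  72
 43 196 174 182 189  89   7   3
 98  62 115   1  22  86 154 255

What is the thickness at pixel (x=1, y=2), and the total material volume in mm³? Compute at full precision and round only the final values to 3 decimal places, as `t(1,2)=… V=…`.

t(1,2)=2.356 V=142.020

span = t_max - t_min = 2.8 - 0.88 = 1.920
L(1,2) = 196, L_eff = 1 - 196/255 = 0.231373 (inverted)
t(1,2) = 2.8 - 1.920·0.231373 = 2.356
Σt over all 4·8 pixels = 117888/2125 ≈ 55.4767059
V = pitch²·Σt = 1.6²·117888/2125 = 142.020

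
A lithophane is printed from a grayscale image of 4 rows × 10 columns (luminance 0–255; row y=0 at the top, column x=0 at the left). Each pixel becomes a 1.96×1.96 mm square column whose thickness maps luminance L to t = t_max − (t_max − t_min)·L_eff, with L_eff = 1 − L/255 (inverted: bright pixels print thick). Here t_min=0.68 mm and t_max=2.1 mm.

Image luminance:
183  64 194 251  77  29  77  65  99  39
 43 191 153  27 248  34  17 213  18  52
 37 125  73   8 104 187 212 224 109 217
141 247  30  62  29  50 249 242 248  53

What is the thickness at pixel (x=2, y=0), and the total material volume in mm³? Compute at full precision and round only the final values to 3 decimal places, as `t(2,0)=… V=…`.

span = t_max - t_min = 2.1 - 0.68 = 1.420
L(2,0) = 194, L_eff = 1 - 194/255 = 0.239216 (inverted)
t(2,0) = 2.1 - 1.420·0.239216 = 1.760
Σt over all 4·10 pixels = 681991/12750 ≈ 53.4894902
V = pitch²·Σt = 1.96²·681991/12750 = 205.485

t(2,0)=1.760 V=205.485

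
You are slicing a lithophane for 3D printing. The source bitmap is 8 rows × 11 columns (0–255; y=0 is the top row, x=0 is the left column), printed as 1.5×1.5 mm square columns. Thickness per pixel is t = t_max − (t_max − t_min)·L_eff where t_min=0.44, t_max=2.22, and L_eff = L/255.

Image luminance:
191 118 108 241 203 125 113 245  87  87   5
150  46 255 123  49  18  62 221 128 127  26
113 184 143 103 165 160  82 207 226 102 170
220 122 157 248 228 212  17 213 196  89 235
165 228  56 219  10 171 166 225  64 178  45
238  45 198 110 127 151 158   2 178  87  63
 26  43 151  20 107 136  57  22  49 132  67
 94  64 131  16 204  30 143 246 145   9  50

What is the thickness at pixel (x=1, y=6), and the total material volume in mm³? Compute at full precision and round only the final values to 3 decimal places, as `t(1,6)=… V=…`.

span = t_max - t_min = 2.22 - 0.44 = 1.780
L(1,6) = 43, L_eff = 43/255 = 0.168627
t(1,6) = 2.22 - 1.780·0.168627 = 1.920
Σt over all 8·11 pixels = 749423/6375 ≈ 117.5565490
V = pitch²·Σt = 1.5²·749423/6375 = 264.502

t(1,6)=1.920 V=264.502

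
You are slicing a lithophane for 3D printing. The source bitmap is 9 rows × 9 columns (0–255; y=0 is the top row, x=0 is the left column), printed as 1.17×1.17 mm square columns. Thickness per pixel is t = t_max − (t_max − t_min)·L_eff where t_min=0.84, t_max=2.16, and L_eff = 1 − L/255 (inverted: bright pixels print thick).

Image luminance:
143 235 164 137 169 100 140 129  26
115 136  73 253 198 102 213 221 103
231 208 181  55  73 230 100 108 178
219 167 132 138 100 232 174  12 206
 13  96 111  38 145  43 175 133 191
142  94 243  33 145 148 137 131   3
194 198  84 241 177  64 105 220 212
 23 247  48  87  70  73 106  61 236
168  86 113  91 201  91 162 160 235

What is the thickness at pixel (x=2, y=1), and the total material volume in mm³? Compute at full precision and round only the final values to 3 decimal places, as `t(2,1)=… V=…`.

t(2,1)=1.218 V=172.327

span = t_max - t_min = 2.16 - 0.84 = 1.320
L(2,1) = 73, L_eff = 1 - 73/255 = 0.713725 (inverted)
t(2,1) = 2.16 - 1.320·0.713725 = 1.218
Σt over all 9·9 pixels = 53502/425 ≈ 125.8870588
V = pitch²·Σt = 1.17²·53502/425 = 172.327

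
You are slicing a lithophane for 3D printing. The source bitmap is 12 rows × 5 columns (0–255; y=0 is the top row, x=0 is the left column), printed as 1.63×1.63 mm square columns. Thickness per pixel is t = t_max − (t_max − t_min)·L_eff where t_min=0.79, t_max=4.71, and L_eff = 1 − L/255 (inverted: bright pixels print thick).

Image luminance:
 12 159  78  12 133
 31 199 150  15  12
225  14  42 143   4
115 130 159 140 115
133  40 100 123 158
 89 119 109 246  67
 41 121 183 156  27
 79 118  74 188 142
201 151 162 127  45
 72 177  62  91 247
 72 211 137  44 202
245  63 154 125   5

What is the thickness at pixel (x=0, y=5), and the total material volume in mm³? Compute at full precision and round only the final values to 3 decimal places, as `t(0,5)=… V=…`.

span = t_max - t_min = 4.71 - 0.79 = 3.920
L(0,5) = 89, L_eff = 1 - 89/255 = 0.650980 (inverted)
t(0,5) = 4.71 - 3.920·0.650980 = 2.158
Σt over all 12·5 pixels = 967987/6375 ≈ 151.8410980
V = pitch²·Σt = 1.63²·967987/6375 = 403.427

t(0,5)=2.158 V=403.427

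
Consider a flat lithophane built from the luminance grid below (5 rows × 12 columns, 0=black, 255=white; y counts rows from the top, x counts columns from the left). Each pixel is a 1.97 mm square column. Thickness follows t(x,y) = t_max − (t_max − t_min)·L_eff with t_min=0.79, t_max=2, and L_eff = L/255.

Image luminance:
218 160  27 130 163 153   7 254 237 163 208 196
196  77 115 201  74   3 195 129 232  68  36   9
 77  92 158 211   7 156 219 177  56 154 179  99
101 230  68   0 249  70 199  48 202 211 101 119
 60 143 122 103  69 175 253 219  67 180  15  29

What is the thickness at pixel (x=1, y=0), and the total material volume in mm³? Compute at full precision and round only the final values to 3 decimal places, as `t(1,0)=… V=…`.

span = t_max - t_min = 2 - 0.79 = 1.210
L(1,0) = 160, L_eff = 160/255 = 0.627451
t(1,0) = 2 - 1.210·0.627451 = 1.241
Σt over all 5·12 pixels = 702617/8500 ≈ 82.6608235
V = pitch²·Σt = 1.97²·702617/8500 = 320.798

t(1,0)=1.241 V=320.798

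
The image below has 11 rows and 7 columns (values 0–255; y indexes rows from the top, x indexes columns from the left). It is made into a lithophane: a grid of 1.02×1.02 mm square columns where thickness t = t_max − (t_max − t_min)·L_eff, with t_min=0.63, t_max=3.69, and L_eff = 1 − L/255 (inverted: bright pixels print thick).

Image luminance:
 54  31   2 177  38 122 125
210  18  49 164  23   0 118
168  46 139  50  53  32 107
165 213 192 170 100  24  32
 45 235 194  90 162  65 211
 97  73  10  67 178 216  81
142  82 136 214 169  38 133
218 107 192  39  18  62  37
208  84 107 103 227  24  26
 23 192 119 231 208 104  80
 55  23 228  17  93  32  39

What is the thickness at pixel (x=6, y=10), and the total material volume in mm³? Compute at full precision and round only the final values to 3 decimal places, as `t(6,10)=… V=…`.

t(6,10)=1.098 V=152.296

span = t_max - t_min = 3.69 - 0.63 = 3.060
L(6,10) = 39, L_eff = 1 - 39/255 = 0.847059 (inverted)
t(6,10) = 3.69 - 3.060·0.847059 = 1.098
Σt over all 11·7 pixels = 146.382
V = pitch²·Σt = 1.02²·146.382 = 152.296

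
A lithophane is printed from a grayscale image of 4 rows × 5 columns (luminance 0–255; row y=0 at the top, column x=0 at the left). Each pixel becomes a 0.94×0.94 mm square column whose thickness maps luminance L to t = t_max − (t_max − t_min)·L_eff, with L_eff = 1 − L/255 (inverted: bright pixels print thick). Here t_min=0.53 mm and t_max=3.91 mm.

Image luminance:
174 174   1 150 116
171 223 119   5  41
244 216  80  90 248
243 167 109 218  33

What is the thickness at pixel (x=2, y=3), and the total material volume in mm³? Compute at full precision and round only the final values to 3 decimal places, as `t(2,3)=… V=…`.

span = t_max - t_min = 3.91 - 0.53 = 3.380
L(2,3) = 109, L_eff = 1 - 109/255 = 0.572549 (inverted)
t(2,3) = 3.91 - 3.380·0.572549 = 1.975
Σt over all 4·5 pixels = 18002/375 ≈ 48.0053333
V = pitch²·Σt = 0.94²·18002/375 = 42.418

t(2,3)=1.975 V=42.418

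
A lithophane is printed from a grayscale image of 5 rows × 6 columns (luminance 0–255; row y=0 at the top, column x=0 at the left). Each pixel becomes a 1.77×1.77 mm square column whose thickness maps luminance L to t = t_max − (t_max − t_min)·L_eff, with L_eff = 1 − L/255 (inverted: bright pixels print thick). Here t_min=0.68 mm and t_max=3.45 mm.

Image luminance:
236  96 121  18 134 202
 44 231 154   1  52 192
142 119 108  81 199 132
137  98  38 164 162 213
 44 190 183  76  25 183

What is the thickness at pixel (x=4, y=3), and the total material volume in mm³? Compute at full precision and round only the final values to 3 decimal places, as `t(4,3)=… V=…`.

span = t_max - t_min = 3.45 - 0.68 = 2.770
L(4,3) = 162, L_eff = 1 - 162/255 = 0.364706 (inverted)
t(4,3) = 3.45 - 2.770·0.364706 = 2.440
Σt over all 5·6 pixels = 12527/204 ≈ 61.4068627
V = pitch²·Σt = 1.77²·12527/204 = 192.382

t(4,3)=2.440 V=192.382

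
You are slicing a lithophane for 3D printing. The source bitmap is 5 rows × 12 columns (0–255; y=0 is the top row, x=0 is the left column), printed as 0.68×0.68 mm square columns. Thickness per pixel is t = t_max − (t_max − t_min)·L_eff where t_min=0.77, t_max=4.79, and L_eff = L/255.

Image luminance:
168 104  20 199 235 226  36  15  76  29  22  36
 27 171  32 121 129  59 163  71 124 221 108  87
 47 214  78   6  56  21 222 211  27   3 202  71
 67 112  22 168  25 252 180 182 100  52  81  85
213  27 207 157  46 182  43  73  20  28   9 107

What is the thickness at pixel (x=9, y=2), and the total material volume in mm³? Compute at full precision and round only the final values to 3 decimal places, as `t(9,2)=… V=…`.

t(9,2)=4.743 V=88.609

span = t_max - t_min = 4.79 - 0.77 = 4.020
L(9,2) = 3, L_eff = 3/255 = 0.011765
t(9,2) = 4.79 - 4.020·0.011765 = 4.743
Σt over all 5·12 pixels = 32577/170 ≈ 191.6294118
V = pitch²·Σt = 0.68²·32577/170 = 88.609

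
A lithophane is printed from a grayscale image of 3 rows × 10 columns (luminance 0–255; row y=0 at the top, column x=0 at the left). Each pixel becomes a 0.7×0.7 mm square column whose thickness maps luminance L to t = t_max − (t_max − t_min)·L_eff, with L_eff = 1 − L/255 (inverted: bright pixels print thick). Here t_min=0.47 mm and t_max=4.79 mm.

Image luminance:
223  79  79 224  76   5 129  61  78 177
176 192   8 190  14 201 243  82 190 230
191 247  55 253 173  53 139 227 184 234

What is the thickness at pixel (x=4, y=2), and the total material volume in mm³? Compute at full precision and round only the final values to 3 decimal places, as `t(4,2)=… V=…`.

span = t_max - t_min = 4.79 - 0.47 = 4.320
L(4,2) = 173, L_eff = 1 - 173/255 = 0.321569 (inverted)
t(4,2) = 4.79 - 4.320·0.321569 = 3.401
Σt over all 3·10 pixels = 377661/4250 ≈ 88.8614118
V = pitch²·Σt = 0.7²·377661/4250 = 43.542

t(4,2)=3.401 V=43.542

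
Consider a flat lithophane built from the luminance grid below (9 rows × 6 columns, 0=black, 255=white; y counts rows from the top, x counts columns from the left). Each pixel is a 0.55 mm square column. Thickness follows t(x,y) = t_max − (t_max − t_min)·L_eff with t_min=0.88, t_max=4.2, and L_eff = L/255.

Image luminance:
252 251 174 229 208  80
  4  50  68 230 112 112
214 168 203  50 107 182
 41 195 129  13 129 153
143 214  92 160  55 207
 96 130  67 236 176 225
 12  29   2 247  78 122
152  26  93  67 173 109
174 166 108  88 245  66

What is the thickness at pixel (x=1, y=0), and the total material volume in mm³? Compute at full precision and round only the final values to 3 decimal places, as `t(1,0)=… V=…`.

t(1,0)=0.932 V=40.597

span = t_max - t_min = 4.2 - 0.88 = 3.320
L(1,0) = 251, L_eff = 251/255 = 0.984314
t(1,0) = 4.2 - 3.320·0.984314 = 0.932
Σt over all 9·6 pixels = 855554/6375 ≈ 134.2045490
V = pitch²·Σt = 0.55²·855554/6375 = 40.597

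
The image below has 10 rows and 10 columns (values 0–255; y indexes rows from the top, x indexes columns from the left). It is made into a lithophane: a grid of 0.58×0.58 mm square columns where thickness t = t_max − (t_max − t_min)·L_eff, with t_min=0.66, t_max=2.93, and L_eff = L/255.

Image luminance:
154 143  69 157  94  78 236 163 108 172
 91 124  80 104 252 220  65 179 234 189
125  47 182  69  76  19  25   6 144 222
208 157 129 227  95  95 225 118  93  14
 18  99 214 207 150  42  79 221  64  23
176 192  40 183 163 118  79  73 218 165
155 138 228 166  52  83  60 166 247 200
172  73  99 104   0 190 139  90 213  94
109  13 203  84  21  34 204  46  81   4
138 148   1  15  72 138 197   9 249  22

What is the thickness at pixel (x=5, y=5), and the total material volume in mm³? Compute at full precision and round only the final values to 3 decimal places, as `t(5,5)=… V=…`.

t(5,5)=1.880 V=62.124

span = t_max - t_min = 2.93 - 0.66 = 2.270
L(5,5) = 118, L_eff = 118/255 = 0.462745
t(5,5) = 2.93 - 2.270·0.462745 = 1.880
Σt over all 10·10 pixels = 4709137/25500 ≈ 184.6720392
V = pitch²·Σt = 0.58²·4709137/25500 = 62.124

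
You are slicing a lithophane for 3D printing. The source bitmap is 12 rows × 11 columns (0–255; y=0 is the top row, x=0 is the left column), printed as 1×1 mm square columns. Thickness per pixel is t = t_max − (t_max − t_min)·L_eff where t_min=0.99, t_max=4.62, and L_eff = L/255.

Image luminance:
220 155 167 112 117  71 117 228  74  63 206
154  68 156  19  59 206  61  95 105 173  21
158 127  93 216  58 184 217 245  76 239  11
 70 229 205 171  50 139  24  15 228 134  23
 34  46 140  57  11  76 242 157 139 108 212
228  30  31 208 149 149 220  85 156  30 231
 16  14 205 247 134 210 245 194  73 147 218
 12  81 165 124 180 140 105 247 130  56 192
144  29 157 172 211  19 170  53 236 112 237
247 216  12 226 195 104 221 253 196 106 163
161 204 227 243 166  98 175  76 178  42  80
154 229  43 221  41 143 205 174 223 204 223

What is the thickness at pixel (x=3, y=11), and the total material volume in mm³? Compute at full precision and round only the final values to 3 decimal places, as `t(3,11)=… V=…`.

span = t_max - t_min = 4.62 - 0.99 = 3.630
L(3,11) = 221, L_eff = 221/255 = 0.866667
t(3,11) = 4.62 - 3.630·0.866667 = 1.474
Σt over all 12·11 pixels = 1477289/4250 ≈ 347.5974118
V = pitch²·Σt = 1²·1477289/4250 = 347.597

t(3,11)=1.474 V=347.597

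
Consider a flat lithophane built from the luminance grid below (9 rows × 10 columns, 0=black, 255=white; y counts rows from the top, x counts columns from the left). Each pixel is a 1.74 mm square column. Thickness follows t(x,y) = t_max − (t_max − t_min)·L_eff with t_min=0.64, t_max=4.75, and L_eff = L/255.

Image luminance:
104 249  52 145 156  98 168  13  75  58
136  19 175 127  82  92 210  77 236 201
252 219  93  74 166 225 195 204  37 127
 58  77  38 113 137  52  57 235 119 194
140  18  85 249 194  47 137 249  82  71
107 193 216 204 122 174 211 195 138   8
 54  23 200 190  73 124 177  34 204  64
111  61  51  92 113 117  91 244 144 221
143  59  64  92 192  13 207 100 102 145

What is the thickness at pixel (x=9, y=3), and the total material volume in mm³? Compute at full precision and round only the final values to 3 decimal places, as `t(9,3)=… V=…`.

span = t_max - t_min = 4.75 - 0.64 = 4.110
L(9,3) = 194, L_eff = 194/255 = 0.760784
t(9,3) = 4.75 - 4.110·0.760784 = 1.623
Σt over all 9·10 pixels = 102981/425 ≈ 242.3082353
V = pitch²·Σt = 1.74²·102981/425 = 733.612

t(9,3)=1.623 V=733.612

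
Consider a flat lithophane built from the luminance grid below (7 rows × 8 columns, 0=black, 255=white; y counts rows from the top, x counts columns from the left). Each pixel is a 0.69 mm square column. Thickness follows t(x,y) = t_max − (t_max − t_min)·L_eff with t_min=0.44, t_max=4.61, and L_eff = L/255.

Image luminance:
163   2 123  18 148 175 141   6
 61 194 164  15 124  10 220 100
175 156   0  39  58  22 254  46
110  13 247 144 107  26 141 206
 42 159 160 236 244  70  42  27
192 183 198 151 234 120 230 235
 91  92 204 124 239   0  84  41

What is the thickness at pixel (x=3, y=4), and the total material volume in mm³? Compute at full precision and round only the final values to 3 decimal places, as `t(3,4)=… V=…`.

span = t_max - t_min = 4.61 - 0.44 = 4.170
L(3,4) = 236, L_eff = 236/255 = 0.925490
t(3,4) = 4.61 - 4.170·0.925490 = 0.751
Σt over all 7·8 pixels = 624163/4250 ≈ 146.8618824
V = pitch²·Σt = 0.69²·624163/4250 = 69.921

t(3,4)=0.751 V=69.921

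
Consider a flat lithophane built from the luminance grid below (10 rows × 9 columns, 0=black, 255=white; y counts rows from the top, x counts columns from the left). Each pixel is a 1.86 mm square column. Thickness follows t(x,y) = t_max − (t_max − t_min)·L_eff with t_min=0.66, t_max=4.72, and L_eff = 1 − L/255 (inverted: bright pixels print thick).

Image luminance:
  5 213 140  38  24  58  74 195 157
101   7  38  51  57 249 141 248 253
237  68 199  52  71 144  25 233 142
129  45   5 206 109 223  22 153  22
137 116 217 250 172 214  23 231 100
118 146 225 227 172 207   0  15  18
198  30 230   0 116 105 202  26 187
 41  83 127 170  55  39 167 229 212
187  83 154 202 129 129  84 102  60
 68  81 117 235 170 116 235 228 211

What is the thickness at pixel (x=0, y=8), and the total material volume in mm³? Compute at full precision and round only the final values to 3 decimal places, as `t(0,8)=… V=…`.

t(0,8)=3.637 V=840.599

span = t_max - t_min = 4.72 - 0.66 = 4.060
L(0,8) = 187, L_eff = 1 - 187/255 = 0.266667 (inverted)
t(0,8) = 4.72 - 4.060·0.266667 = 3.637
Σt over all 10·9 pixels = 309794/1275 ≈ 242.9756863
V = pitch²·Σt = 1.86²·309794/1275 = 840.599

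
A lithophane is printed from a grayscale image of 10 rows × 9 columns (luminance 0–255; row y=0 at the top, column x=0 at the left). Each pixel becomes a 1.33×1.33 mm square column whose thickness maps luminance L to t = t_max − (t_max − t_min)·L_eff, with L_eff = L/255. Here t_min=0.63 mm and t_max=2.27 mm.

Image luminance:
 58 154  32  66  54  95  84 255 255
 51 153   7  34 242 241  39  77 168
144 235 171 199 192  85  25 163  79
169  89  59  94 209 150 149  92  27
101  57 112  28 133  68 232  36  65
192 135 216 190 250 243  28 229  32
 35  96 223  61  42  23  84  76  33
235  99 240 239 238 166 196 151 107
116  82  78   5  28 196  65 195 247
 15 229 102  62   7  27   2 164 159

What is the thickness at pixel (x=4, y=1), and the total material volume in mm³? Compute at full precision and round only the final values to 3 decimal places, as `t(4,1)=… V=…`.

span = t_max - t_min = 2.27 - 0.63 = 1.640
L(4,1) = 242, L_eff = 242/255 = 0.949020
t(4,1) = 2.27 - 1.640·0.949020 = 0.714
Σt over all 10·9 pixels = 571271/4250 ≈ 134.4167059
V = pitch²·Σt = 1.33²·571271/4250 = 237.770

t(4,1)=0.714 V=237.770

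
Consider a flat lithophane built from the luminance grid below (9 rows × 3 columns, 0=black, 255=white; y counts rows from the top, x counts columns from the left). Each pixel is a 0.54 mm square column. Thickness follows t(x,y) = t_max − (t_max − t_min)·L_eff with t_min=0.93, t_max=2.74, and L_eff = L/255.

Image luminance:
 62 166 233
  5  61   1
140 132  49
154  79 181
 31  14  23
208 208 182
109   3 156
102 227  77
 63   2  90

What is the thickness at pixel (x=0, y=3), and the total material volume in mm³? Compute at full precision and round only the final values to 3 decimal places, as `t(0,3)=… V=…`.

span = t_max - t_min = 2.74 - 0.93 = 1.810
L(0,3) = 154, L_eff = 154/255 = 0.603922
t(0,3) = 2.74 - 1.810·0.603922 = 1.647
Σt over all 9·3 pixels = 346823/6375 ≈ 54.4036078
V = pitch²·Σt = 0.54²·346823/6375 = 15.864

t(0,3)=1.647 V=15.864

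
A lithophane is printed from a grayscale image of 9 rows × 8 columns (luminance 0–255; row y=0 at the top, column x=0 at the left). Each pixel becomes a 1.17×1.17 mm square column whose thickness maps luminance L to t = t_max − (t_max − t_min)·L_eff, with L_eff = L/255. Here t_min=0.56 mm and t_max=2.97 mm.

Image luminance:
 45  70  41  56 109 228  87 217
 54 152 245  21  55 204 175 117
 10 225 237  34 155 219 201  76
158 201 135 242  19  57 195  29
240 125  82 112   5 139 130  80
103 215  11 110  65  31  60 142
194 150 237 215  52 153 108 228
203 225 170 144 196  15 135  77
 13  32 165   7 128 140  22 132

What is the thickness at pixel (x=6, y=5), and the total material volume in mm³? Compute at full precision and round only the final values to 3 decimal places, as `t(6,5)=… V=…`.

t(6,5)=2.403 V=178.100

span = t_max - t_min = 2.97 - 0.56 = 2.410
L(6,5) = 60, L_eff = 60/255 = 0.235294
t(6,5) = 2.97 - 2.410·0.235294 = 2.403
Σt over all 9·8 pixels = 165883/1275 ≈ 130.1043137
V = pitch²·Σt = 1.17²·165883/1275 = 178.100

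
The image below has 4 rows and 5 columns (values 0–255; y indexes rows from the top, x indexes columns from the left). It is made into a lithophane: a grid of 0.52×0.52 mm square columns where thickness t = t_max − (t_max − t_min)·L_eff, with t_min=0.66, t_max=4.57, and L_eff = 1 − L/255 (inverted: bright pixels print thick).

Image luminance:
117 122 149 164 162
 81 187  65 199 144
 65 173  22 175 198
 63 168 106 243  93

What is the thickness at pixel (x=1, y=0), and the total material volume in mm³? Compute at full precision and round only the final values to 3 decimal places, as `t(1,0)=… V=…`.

span = t_max - t_min = 4.57 - 0.66 = 3.910
L(1,0) = 122, L_eff = 1 - 122/255 = 0.521569 (inverted)
t(1,0) = 4.57 - 3.910·0.521569 = 2.531
Σt over all 4·5 pixels = 20452/375 ≈ 54.5386667
V = pitch²·Σt = 0.52²·20452/375 = 14.747

t(1,0)=2.531 V=14.747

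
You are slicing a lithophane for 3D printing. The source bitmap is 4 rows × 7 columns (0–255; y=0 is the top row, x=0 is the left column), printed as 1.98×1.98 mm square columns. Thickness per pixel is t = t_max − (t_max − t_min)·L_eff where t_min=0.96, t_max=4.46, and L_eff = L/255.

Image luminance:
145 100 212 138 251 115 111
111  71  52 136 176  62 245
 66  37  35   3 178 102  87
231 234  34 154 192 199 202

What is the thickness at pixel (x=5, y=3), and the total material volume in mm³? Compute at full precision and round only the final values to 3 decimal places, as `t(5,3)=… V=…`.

span = t_max - t_min = 4.46 - 0.96 = 3.500
L(5,3) = 199, L_eff = 199/255 = 0.780392
t(5,3) = 4.46 - 3.500·0.780392 = 1.729
Σt over all 4·7 pixels = 189679/2550 ≈ 74.3839216
V = pitch²·Σt = 1.98²·189679/2550 = 291.615

t(5,3)=1.729 V=291.615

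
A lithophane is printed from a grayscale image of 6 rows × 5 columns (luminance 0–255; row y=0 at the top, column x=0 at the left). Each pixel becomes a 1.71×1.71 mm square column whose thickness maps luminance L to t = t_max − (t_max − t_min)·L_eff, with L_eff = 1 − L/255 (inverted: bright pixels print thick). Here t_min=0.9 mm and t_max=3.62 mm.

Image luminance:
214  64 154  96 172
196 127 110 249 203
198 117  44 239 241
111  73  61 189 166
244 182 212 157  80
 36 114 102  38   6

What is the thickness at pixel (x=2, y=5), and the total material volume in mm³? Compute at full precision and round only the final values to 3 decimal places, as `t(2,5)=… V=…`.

t(2,5)=1.988 V=209.794

span = t_max - t_min = 3.62 - 0.9 = 2.720
L(2,5) = 102, L_eff = 1 - 102/255 = 0.600000 (inverted)
t(2,5) = 3.62 - 2.720·0.600000 = 1.988
Σt over all 6·5 pixels = 5381/75 ≈ 71.7466667
V = pitch²·Σt = 1.71²·5381/75 = 209.794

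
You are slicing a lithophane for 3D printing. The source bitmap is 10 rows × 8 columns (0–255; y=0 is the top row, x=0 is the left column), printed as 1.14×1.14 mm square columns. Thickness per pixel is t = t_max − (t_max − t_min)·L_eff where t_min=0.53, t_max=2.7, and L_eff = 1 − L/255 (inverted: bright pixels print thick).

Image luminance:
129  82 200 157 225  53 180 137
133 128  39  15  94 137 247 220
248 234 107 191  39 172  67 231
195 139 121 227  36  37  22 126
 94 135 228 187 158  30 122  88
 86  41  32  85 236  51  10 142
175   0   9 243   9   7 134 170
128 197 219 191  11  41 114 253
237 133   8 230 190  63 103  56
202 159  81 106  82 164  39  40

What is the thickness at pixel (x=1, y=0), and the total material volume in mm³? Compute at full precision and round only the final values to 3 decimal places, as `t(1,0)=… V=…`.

t(1,0)=1.228 V=164.447

span = t_max - t_min = 2.7 - 0.53 = 2.170
L(1,0) = 82, L_eff = 1 - 82/255 = 0.678431 (inverted)
t(1,0) = 2.7 - 2.170·0.678431 = 1.228
Σt over all 10·8 pixels = 3226679/25500 ≈ 126.5364314
V = pitch²·Σt = 1.14²·3226679/25500 = 164.447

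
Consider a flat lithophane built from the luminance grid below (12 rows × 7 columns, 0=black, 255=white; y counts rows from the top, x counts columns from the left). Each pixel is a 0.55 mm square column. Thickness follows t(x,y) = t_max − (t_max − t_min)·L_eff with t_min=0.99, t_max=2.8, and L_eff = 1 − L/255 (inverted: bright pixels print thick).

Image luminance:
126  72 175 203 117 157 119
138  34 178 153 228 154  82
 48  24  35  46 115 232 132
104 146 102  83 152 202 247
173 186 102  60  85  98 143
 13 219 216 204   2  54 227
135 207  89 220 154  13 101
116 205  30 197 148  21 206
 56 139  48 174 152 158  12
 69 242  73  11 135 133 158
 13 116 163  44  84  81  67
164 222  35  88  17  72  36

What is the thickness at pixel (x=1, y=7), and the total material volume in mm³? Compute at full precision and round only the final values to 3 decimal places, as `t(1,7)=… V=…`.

span = t_max - t_min = 2.8 - 0.99 = 1.810
L(1,7) = 205, L_eff = 1 - 205/255 = 0.196078 (inverted)
t(1,7) = 2.8 - 1.810·0.196078 = 2.445
Σt over all 12·7 pixels = 130959/850 ≈ 154.0694118
V = pitch²·Σt = 0.55²·130959/850 = 46.606

t(1,7)=2.445 V=46.606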